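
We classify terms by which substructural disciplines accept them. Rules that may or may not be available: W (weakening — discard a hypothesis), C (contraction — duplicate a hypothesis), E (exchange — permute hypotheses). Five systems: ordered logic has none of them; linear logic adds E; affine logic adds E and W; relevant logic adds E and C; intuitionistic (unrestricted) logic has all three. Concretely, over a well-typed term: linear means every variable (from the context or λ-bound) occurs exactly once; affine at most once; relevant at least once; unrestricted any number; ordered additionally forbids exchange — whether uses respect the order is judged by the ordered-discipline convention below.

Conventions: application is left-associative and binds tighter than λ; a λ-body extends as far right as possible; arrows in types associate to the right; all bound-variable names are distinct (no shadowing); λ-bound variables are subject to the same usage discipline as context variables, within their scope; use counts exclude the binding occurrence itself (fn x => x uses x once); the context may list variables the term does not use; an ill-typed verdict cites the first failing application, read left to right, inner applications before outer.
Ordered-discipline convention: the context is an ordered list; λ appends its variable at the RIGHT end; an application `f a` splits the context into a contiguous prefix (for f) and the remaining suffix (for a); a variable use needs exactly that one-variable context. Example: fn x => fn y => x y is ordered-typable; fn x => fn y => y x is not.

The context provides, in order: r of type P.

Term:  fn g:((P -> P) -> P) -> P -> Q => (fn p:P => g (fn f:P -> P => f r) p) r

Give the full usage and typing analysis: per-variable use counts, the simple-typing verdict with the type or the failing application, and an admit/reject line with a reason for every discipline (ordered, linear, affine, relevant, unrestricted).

use counts: r: 2; g [bound]: 1; p [bound]: 1; f [bound]: 1
use order (left to right): g, f, r, p, r
typing: ✓ — (((P -> P) -> P) -> P -> Q) -> Q
ordered: ✗ — r ×2 used more than once (contraction)
linear: ✗ — r ×2 used more than once (contraction)
affine: ✗ — r ×2 used more than once (contraction)
relevant: ✓ — r, g, p, f: all used, weakening unneeded
unrestricted: ✓ — type-checks ((((P -> P) -> P) -> P -> Q) -> Q) and nothing is barred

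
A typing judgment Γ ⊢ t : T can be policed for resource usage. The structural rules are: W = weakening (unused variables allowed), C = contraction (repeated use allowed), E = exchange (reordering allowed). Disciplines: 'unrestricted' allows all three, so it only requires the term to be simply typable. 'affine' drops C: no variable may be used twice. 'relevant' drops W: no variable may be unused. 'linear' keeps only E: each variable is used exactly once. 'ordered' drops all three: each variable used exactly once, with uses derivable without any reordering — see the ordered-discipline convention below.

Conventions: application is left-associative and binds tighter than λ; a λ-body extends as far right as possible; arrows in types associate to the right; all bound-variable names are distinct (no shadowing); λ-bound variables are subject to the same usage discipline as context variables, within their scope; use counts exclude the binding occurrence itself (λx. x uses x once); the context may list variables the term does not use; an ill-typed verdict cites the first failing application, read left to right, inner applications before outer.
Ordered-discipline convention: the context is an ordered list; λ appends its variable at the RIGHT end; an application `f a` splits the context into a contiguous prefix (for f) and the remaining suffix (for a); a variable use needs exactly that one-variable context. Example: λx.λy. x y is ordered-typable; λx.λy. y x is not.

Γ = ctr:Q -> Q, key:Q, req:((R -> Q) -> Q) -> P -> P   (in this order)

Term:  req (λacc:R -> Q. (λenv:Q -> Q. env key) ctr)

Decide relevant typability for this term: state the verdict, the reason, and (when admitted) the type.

no — acc left unused
use counts: ctr ×1; key ×1; req ×1; acc (λ-bound) ×0; env (λ-bound) ×1
order of uses: req, env, key, ctr
typing: well-typed — term : P -> P
all disciplines: ordered ✗ | linear ✗ | affine ✓ | relevant ✗ | unrestricted ✓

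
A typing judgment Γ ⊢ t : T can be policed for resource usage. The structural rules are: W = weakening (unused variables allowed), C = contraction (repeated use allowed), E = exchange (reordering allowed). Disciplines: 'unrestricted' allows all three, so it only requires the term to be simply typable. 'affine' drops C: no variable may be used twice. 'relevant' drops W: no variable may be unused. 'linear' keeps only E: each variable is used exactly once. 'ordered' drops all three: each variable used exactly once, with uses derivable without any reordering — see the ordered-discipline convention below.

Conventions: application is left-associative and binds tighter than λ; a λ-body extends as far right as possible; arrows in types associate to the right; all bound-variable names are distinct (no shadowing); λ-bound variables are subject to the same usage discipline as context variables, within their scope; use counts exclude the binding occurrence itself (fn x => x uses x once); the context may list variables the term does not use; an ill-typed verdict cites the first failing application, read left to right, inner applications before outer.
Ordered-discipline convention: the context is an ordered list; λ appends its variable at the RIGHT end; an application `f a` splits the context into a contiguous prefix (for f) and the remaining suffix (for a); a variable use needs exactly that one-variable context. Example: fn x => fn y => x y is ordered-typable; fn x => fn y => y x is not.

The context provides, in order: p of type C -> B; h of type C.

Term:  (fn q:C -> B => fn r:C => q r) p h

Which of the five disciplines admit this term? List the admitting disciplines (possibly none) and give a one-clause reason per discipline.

accepted by: ordered, linear, affine, relevant, unrestricted
usage: p: 1×; h: 1×; q (bound): 1×; r (bound): 1×
use order (left to right): q, r, p, h
typing: well-typed at B
ordered: ✓, single-use (p, h, q, r), ordered derivation ok
linear: ✓, single use per variable (p, h, q, r)
affine: ✓, none of p, h, q, r used more than once
relevant: ✓, p, h, q, r: all used, weakening unneeded
unrestricted: ✓, typability at B is all that's needed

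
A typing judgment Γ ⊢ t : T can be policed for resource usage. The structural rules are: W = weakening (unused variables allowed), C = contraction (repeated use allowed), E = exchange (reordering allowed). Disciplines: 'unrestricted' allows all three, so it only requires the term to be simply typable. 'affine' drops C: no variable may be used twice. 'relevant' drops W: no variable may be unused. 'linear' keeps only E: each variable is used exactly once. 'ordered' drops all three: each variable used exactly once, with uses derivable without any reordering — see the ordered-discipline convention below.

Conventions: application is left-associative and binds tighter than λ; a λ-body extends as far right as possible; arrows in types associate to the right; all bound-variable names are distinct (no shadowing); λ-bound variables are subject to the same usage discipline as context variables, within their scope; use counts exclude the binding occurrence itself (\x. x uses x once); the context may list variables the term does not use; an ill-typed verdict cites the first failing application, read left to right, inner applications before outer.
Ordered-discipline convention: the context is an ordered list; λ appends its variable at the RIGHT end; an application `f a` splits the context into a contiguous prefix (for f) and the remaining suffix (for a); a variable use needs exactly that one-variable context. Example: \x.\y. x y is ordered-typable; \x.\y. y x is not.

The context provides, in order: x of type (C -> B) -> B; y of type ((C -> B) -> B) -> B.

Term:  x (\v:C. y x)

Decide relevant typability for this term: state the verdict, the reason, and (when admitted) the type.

no — needs weakening: v unused
usage: x: 2×, y: 1×, v (bound): 0×
left-to-right use order: x, y, x
typing: the term checks, with type B
per-discipline verdicts: ordered ✗, linear ✗, affine ✗, relevant ✗, unrestricted ✓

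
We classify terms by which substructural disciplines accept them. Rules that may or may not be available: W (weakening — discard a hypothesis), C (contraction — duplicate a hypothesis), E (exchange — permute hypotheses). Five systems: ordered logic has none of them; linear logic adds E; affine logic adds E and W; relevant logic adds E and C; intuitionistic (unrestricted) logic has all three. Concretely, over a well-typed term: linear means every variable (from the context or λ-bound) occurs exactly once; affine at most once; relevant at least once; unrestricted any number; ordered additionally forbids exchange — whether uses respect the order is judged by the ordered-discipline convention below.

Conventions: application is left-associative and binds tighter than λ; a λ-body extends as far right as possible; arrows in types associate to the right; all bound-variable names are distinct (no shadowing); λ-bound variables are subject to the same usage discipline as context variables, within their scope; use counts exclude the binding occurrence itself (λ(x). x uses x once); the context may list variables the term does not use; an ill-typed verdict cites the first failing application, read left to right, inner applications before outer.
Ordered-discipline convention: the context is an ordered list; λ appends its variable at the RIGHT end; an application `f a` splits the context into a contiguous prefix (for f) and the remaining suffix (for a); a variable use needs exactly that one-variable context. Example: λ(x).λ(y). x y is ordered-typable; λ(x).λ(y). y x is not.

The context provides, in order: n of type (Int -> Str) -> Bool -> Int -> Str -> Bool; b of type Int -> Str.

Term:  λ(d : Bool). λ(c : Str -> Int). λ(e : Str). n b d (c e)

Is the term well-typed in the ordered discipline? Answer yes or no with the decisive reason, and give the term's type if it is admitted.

yes — one use each (n, b, d, c, e); ordered split holds; term : Bool -> (Str -> Int) -> Str -> Str -> Bool
use counts: n: 1, b: 1, d [bound]: 1, c [bound]: 1, e [bound]: 1
left-to-right use order: n, b, d, c, e
typing: well-typed — term : Bool -> (Str -> Int) -> Str -> Str -> Bool
across the five disciplines: ordered ✓ | linear ✓ | affine ✓ | relevant ✓ | unrestricted ✓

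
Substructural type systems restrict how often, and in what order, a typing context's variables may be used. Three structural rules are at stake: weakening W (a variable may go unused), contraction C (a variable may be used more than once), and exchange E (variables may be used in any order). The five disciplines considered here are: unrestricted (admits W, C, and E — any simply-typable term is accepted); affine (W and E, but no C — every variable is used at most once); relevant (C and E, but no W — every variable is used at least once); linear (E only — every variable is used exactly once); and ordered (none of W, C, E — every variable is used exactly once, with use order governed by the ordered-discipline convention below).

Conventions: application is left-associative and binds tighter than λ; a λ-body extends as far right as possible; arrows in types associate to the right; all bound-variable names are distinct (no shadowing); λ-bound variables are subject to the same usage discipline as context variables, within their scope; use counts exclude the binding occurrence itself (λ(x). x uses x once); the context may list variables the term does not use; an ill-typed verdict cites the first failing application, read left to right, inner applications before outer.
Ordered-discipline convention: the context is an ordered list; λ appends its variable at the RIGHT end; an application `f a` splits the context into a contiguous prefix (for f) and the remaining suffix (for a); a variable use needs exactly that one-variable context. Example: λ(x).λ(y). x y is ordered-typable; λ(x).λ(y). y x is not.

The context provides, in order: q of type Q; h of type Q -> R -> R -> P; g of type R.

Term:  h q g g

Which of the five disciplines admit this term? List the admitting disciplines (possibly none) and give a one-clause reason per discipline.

admitted by: relevant, unrestricted
use counts: q=1, h=1, g=2
left-to-right use order: h, q, g, g
typing: the term checks, with type P
ordered: ✗ — repeated use of g ×2
linear: ✗ — repeated use of g ×2
affine: ✗ — repeated use of g ×2
relevant: ✓ — none of q, h, g goes unused
unrestricted: ✓ — type-checks (P) and nothing is barred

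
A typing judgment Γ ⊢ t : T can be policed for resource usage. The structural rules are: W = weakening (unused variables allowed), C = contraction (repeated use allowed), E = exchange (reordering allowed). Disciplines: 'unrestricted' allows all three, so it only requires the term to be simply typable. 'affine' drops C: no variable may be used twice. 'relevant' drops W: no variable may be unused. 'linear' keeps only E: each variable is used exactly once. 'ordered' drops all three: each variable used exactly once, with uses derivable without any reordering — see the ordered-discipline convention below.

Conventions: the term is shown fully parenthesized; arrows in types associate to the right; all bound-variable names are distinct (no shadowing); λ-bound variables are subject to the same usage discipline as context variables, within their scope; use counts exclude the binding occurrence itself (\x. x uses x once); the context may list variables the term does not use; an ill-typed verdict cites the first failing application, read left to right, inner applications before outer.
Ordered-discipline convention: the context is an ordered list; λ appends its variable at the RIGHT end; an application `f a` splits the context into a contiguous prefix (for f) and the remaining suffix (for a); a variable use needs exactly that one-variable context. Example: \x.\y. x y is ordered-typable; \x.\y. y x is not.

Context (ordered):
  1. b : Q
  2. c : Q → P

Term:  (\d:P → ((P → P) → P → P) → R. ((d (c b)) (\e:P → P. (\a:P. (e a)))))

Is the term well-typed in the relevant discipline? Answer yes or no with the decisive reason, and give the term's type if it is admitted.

yes — b, c, d, e, a: all used, weakening unneeded; term : (P → ((P → P) → P → P) → R) → R
usage: b ×1; c ×1; d (λ-bound) ×1; e (λ-bound) ×1; a (λ-bound) ×1
use order (left to right): d, c, b, e, a
typing: the term checks, with type (P → ((P → P) → P → P) → R) → R
all disciplines: ordered ✗ | linear ✓ | affine ✓ | relevant ✓ | unrestricted ✓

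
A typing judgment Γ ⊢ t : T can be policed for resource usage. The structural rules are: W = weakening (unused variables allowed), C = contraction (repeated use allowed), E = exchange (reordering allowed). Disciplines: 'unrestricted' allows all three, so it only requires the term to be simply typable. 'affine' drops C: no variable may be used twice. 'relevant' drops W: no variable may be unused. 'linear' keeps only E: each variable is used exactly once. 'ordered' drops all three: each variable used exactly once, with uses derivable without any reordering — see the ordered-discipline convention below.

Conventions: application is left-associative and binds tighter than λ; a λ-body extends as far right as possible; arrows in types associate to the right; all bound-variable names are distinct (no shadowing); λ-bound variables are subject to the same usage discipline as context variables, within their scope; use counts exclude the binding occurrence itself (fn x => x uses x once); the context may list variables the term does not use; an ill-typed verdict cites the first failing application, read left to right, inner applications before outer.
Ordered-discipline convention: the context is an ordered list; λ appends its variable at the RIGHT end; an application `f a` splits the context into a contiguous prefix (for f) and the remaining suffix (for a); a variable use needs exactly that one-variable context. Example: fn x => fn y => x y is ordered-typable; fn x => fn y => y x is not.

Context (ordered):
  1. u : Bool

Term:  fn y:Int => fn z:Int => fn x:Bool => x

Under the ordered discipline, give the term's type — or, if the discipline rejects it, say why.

not well-typed under ordered — needs weakening: u, y, z unused
counts: u=0; y (bound)=0; z (bound)=0; x (bound)=1
order of uses: x
typing: well-typed — term : Int → Int → Bool → Bool
all disciplines: ordered ✗, linear ✗, affine ✓, relevant ✗, unrestricted ✓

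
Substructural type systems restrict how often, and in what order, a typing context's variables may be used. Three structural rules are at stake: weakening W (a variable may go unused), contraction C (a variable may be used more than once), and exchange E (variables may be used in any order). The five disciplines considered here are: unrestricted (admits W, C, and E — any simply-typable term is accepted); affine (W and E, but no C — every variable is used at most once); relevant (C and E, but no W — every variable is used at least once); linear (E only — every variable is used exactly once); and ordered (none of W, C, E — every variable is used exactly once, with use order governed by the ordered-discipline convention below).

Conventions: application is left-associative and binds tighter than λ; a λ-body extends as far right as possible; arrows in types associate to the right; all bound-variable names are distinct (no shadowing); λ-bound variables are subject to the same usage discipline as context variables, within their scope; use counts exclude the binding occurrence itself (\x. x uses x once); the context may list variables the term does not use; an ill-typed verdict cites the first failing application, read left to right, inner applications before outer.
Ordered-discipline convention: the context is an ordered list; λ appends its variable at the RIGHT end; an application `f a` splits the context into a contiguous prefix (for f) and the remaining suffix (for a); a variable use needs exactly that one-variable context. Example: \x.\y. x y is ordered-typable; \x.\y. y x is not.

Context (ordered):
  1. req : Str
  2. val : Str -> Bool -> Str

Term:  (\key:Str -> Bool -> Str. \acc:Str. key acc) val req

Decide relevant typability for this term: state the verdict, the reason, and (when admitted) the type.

yes — at least one use each (req, val, key, acc); term : Bool -> Str
counts: req=1; val=1; key (bound)=1; acc (bound)=1
order of uses: key, acc, val, req
typing: well-typed at Bool -> Str
summary: ordered ✗ | linear ✓ | affine ✓ | relevant ✓ | unrestricted ✓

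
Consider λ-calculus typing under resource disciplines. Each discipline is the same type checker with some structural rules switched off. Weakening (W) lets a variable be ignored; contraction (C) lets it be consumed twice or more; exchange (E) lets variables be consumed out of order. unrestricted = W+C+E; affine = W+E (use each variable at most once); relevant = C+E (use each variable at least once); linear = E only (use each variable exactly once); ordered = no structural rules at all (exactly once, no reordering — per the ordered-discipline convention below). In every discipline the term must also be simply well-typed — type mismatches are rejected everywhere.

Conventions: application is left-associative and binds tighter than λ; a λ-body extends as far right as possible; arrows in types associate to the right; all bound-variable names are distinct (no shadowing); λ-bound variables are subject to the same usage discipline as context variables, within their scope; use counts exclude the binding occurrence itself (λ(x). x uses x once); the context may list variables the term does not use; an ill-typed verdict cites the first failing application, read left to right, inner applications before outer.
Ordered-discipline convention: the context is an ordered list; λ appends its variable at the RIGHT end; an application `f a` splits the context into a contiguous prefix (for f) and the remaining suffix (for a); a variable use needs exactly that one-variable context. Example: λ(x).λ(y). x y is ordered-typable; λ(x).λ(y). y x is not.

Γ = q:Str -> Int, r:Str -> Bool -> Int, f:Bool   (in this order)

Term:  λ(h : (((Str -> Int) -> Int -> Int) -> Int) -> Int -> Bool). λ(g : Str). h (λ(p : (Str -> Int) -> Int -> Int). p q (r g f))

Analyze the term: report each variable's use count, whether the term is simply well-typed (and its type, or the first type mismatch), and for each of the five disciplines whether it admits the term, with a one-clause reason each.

variable uses: q ×1, r ×1, f ×1, h (λ-bound) ×1, g (λ-bound) ×1, p (λ-bound) ×1
left-to-right use order: h, p, q, r, g, f
typing: ✓ — ((((Str -> Int) -> Int -> Int) -> Int) -> Int -> Bool) -> Str -> Int -> Bool
ordered ✗ (no ordered split (uses run h, p, q, r, g, f))
linear ✓ (q, r, f, h, g, p: one use apiece)
affine ✓ (q, r, f, h, g, p: no repeats, contraction unneeded)
relevant ✓ (every one of q, r, f, h, g, p appears)
unrestricted ✓ (simply typable at ((((Str -> Int) -> Int -> Int) -> Int) -> Int -> Bool) -> Str -> Int -> Bool; W, C, E all held)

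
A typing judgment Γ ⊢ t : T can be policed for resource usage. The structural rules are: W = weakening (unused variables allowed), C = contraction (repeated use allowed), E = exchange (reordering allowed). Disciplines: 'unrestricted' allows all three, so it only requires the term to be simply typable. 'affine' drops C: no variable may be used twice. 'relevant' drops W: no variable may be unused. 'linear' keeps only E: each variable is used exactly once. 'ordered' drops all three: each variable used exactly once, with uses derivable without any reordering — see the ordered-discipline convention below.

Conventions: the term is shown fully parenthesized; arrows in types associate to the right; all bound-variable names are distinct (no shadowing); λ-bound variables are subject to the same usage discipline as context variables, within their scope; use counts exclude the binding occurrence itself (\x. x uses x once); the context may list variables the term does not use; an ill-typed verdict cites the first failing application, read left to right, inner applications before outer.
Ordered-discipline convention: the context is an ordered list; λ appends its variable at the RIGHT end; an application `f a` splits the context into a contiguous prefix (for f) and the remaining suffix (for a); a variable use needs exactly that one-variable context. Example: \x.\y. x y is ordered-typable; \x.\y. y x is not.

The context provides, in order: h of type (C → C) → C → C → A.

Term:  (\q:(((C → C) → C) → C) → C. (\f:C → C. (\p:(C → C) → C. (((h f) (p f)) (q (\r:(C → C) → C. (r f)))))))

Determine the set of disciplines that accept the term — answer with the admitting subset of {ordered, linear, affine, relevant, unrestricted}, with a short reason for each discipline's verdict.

admitted in: relevant, unrestricted
usage: h: 1×, q (bound): 1×, f (bound): 3×, p (bound): 1×, r (bound): 1×
order of uses: h, f, p, f, q, r, f
typing: ✓ — ((((C → C) → C) → C) → C) → (C → C) → ((C → C) → C) → A
ordered ✗ (repeated use of f ×3)
linear ✗ (repeated use of f ×3)
affine ✗ (repeated use of f ×3)
relevant ✓ (none of h, q, f, p, r goes unused)
unrestricted ✓ (type-checks (((((C → C) → C) → C) → C) → (C → C) → ((C → C) → C) → A) and nothing is barred)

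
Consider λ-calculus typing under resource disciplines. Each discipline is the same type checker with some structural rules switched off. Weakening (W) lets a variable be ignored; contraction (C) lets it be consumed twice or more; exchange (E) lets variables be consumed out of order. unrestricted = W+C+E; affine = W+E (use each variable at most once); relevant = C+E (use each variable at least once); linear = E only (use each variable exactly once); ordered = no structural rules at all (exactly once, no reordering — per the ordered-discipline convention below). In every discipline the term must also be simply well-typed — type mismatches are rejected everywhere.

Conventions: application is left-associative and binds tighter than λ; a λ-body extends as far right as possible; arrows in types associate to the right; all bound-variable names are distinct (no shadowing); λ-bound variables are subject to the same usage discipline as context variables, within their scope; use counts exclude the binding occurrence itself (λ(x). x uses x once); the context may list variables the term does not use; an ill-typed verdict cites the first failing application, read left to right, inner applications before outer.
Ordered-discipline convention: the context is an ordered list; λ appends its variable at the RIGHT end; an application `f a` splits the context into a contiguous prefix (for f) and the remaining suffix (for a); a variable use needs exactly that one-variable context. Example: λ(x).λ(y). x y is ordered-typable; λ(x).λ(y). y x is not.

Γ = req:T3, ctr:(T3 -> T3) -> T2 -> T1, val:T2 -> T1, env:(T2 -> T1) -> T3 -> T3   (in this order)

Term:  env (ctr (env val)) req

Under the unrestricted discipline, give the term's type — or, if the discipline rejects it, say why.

term : T3
counts: req: 1×; ctr: 1×; val: 1×; env: 2×
left-to-right use order: env, ctr, env, val, req
typing: well-typed — term : T3
per-discipline verdicts: ordered ✗ | linear ✗ | affine ✗ | relevant ✓ | unrestricted ✓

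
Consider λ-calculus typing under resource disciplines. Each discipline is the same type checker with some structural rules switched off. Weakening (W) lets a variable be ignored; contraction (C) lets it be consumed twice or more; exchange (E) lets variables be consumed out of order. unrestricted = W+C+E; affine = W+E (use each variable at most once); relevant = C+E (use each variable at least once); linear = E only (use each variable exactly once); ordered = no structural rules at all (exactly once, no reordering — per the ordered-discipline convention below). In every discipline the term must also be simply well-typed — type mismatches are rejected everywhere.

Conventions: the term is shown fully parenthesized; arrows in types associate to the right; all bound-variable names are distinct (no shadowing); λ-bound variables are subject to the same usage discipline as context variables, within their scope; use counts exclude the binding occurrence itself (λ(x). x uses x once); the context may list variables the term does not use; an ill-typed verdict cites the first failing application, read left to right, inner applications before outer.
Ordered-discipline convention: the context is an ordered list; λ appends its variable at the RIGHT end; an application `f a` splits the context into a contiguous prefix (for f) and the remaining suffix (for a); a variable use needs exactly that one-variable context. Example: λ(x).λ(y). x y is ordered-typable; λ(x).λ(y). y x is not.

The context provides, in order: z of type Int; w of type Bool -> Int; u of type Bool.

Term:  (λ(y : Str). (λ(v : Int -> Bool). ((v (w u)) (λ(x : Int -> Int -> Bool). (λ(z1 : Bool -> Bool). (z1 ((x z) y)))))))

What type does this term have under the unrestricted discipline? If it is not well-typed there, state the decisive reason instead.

not well-typed under unrestricted — fails simple typing
variable uses: z ×1, w ×1, u ×1, y (bound) ×1, v (bound) ×1, x (bound) ×1, z1 (bound) ×1
order of uses: v, w, u, z1, x, z, y
typing: ill-typed: argument of type Str where Int is required
per-discipline verdicts: ordered ✗; linear ✗; affine ✗; relevant ✗; unrestricted ✗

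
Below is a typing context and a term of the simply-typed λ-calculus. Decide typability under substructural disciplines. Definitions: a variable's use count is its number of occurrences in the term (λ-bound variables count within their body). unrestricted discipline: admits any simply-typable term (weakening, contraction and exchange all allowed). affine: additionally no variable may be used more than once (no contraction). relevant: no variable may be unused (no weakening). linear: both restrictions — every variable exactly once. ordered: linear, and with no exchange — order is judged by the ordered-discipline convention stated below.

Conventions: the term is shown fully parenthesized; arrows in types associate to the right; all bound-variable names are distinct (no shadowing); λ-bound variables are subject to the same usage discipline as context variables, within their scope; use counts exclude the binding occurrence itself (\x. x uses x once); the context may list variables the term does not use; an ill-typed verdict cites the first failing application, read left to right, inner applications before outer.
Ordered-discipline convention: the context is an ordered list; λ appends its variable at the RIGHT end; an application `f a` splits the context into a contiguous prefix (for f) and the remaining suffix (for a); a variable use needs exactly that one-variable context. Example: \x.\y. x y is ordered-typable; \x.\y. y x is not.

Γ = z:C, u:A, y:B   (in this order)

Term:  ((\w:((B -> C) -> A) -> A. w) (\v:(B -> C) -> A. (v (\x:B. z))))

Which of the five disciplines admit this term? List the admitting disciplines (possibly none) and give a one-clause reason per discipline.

accepted by: affine, unrestricted
usage: z: 1, u: 0, y: 0, w (bound): 1, v (bound): 1, x (bound): 0
uses in reading order: w, v, z
typing: the term checks, with type ((B -> C) -> A) -> A
ordered: ✗ — u, y, x never used (weakening)
linear: ✗ — u, y, x never used (weakening)
affine: ✓ — z, u, y, w, v, x: no repeats, contraction unneeded
relevant: ✗ — u, y, x never used (weakening)
unrestricted: ✓ — typability at ((B -> C) -> A) -> A is all that's needed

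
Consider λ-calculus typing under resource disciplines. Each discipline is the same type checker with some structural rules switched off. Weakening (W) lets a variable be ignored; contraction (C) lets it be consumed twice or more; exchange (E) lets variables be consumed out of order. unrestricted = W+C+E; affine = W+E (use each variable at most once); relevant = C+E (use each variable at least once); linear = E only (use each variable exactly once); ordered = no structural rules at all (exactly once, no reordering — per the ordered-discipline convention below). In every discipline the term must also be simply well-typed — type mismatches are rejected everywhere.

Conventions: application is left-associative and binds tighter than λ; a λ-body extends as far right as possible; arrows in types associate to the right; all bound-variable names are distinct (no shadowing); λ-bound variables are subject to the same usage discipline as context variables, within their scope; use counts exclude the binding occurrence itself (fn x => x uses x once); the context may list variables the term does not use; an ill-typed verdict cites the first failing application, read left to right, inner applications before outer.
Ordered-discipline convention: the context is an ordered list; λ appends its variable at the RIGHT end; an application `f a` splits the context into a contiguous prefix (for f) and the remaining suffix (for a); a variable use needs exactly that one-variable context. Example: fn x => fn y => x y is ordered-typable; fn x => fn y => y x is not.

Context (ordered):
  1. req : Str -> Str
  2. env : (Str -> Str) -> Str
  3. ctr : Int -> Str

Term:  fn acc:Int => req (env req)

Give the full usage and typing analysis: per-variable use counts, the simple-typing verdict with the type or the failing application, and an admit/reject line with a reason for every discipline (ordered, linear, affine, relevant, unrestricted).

use counts: req: 2×; env: 1×; ctr: 0×; acc [bound]: 0×
left-to-right use order: req, env, req
typing: ✓ — Int -> Str
ordered ✗ (req ×2 used more than once (contraction); ctr, acc never used (weakening))
linear ✗ (req ×2 used more than once (contraction); ctr, acc never used (weakening))
affine ✗ (req ×2 used more than once (contraction))
relevant ✗ (ctr, acc never used (weakening))
unrestricted ✓ (typability at Int -> Str is all that's needed)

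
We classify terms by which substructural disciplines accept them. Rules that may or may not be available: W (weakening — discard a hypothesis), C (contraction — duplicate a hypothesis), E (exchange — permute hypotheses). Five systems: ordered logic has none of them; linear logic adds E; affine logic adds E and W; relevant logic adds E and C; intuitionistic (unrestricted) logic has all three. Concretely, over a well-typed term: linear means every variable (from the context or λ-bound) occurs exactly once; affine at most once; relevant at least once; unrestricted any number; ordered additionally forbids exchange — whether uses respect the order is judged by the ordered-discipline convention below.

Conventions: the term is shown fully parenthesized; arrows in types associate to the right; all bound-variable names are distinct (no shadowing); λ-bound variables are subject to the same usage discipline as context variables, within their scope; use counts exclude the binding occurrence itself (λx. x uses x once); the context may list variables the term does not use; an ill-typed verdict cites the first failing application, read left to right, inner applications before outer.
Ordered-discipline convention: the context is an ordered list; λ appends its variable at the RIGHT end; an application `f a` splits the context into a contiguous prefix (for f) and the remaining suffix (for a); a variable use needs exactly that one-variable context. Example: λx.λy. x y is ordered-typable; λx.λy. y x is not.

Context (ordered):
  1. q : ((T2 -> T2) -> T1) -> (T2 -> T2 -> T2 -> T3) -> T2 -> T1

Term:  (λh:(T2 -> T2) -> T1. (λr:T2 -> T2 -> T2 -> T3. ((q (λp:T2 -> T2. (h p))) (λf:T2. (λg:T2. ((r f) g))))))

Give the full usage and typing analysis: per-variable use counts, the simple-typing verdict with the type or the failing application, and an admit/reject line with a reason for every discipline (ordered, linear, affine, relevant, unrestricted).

use counts: q: 1×, h [bound]: 1×, r [bound]: 1×, p [bound]: 1×, f [bound]: 1×, g [bound]: 1×
order of uses: q, h, p, r, f, g
typing: ✓ — ((T2 -> T2) -> T1) -> (T2 -> T2 -> T2 -> T3) -> T2 -> T1
ordered ✓ (single-use (q, h, r, p, f, g), ordered derivation ok)
linear ✓ (q, h, r, p, f, g: one use apiece)
affine ✓ (q, h, r, p, f, g: no repeats, contraction unneeded)
relevant ✓ (q, h, r, p, f, g: all used, weakening unneeded)
unrestricted ✓ (type-checks (((T2 -> T2) -> T1) -> (T2 -> T2 -> T2 -> T3) -> T2 -> T1) and nothing is barred)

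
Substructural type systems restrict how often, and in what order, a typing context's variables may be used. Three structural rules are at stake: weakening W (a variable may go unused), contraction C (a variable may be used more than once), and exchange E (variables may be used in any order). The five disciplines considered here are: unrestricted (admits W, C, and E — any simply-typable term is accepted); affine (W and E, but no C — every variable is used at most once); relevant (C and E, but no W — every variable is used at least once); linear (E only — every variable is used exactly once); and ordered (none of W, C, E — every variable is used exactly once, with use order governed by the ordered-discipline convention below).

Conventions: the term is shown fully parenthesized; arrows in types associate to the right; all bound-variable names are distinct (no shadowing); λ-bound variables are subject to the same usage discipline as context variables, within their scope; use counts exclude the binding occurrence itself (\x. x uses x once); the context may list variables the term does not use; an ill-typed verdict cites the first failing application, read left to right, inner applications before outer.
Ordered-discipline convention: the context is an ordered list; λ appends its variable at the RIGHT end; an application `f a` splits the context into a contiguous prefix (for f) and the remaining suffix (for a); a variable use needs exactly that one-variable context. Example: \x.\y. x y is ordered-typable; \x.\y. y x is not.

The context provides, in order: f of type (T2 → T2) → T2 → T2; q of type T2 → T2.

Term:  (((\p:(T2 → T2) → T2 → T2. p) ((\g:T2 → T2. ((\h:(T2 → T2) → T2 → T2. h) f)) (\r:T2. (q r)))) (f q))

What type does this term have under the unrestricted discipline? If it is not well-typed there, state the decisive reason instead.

term : T2 → T2
usage: f=2; q=2; p (λ-bound)=1; g (λ-bound)=0; h (λ-bound)=1; r (λ-bound)=1
order of uses: p, h, f, q, r, f, q
typing: the term checks, with type T2 → T2
per-discipline verdicts: ordered ✗ | linear ✗ | affine ✗ | relevant ✗ | unrestricted ✓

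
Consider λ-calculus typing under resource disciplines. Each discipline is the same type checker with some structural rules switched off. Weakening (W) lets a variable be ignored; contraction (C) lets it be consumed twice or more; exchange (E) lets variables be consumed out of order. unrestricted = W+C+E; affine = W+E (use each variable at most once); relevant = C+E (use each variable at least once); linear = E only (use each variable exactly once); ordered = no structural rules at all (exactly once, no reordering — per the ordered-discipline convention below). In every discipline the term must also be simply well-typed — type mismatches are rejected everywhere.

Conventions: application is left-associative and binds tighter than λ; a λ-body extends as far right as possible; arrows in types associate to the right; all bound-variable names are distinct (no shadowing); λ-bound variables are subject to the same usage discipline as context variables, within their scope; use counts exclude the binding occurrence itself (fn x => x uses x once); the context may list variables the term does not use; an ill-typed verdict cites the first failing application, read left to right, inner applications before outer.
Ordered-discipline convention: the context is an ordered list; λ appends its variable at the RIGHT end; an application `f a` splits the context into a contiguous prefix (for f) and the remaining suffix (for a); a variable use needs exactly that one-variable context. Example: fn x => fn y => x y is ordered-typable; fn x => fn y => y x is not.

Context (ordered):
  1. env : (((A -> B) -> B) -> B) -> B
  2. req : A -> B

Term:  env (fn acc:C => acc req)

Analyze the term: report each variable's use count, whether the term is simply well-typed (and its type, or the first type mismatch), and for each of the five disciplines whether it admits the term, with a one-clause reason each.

use counts: env: 1, req: 1, acc (λ-bound): 1
left-to-right use order: env, acc, req
typing: ill-typed: applying a non-function (C)
ordered: ✗ — not simply typable
linear: ✗ — fails simple typing
affine: ✗ — a type mismatch blocks all five
relevant: ✗ — the type mismatch rejects it
unrestricted: ✗ — not simply typable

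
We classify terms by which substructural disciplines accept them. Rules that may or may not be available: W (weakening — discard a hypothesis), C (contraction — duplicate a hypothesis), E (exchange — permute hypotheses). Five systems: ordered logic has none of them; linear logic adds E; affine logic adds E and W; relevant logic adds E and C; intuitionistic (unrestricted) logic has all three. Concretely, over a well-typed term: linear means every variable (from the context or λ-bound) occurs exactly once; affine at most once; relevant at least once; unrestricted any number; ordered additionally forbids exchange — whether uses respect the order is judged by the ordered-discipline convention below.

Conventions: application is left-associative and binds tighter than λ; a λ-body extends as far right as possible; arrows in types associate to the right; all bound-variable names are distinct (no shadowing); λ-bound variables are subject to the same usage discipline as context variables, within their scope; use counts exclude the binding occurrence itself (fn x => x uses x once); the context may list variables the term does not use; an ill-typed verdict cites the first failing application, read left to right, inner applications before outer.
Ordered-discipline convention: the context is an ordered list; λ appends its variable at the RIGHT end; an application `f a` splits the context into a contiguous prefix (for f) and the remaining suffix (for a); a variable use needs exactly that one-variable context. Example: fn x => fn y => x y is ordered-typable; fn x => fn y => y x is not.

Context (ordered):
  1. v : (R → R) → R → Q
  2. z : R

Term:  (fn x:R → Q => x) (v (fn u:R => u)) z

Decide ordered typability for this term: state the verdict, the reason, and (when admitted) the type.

yes — one use each (v, z, x, u); ordered split holds; term : Q
variable uses: v ×1; z ×1; x (bound) ×1; u (bound) ×1
left-to-right use order: x, v, u, z
typing: ✓ — Q
all disciplines: ordered ✓, linear ✓, affine ✓, relevant ✓, unrestricted ✓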